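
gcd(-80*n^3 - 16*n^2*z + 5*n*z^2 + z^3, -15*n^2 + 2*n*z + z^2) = 5*n + z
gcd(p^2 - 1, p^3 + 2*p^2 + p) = p + 1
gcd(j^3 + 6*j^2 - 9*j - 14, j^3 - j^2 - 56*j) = j + 7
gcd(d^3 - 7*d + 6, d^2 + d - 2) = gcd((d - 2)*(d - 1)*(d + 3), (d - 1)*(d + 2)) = d - 1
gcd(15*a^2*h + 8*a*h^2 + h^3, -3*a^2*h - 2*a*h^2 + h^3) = h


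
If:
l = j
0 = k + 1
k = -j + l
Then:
No Solution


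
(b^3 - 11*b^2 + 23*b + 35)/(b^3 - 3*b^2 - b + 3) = (b^2 - 12*b + 35)/(b^2 - 4*b + 3)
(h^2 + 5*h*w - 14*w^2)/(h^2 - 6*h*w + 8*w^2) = (-h - 7*w)/(-h + 4*w)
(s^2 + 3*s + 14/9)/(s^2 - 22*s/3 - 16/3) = (s + 7/3)/(s - 8)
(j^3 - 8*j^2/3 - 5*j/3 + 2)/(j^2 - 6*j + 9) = (3*j^2 + j - 2)/(3*(j - 3))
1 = 1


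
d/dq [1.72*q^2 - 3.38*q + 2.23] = 3.44*q - 3.38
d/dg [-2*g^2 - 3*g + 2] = -4*g - 3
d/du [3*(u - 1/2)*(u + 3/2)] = 6*u + 3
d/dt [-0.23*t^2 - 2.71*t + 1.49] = -0.46*t - 2.71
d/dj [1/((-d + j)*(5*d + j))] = ((-d + j)*(5*d + j) + (d - j)^2)/((d - j)^3*(5*d + j)^2)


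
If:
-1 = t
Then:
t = -1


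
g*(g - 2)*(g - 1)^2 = g^4 - 4*g^3 + 5*g^2 - 2*g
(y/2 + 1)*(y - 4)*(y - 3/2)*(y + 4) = y^4/2 + y^3/4 - 19*y^2/2 - 4*y + 24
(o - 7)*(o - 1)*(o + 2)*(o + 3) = o^4 - 3*o^3 - 27*o^2 - 13*o + 42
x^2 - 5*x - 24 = (x - 8)*(x + 3)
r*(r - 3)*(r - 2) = r^3 - 5*r^2 + 6*r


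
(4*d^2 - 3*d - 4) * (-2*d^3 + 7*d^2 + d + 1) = -8*d^5 + 34*d^4 - 9*d^3 - 27*d^2 - 7*d - 4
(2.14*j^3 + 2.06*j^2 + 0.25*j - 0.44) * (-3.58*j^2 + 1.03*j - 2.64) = -7.6612*j^5 - 5.1706*j^4 - 4.4228*j^3 - 3.6057*j^2 - 1.1132*j + 1.1616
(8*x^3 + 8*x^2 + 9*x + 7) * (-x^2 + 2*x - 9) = -8*x^5 + 8*x^4 - 65*x^3 - 61*x^2 - 67*x - 63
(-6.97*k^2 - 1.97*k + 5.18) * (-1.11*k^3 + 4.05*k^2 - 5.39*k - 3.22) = 7.7367*k^5 - 26.0418*k^4 + 23.84*k^3 + 54.0407*k^2 - 21.5768*k - 16.6796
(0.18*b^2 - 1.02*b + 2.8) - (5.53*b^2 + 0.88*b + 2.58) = -5.35*b^2 - 1.9*b + 0.22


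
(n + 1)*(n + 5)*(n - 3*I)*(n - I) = n^4 + 6*n^3 - 4*I*n^3 + 2*n^2 - 24*I*n^2 - 18*n - 20*I*n - 15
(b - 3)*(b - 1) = b^2 - 4*b + 3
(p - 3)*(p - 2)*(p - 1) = p^3 - 6*p^2 + 11*p - 6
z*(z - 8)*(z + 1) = z^3 - 7*z^2 - 8*z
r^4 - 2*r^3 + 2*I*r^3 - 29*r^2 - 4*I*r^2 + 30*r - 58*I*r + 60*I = (r - 6)*(r - 1)*(r + 5)*(r + 2*I)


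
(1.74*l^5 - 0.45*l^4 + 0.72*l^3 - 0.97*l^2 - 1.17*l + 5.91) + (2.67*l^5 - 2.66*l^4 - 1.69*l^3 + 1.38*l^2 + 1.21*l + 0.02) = 4.41*l^5 - 3.11*l^4 - 0.97*l^3 + 0.41*l^2 + 0.04*l + 5.93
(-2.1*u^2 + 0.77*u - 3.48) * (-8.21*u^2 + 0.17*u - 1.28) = 17.241*u^4 - 6.6787*u^3 + 31.3897*u^2 - 1.5772*u + 4.4544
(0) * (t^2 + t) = 0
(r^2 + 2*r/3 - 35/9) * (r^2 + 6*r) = r^4 + 20*r^3/3 + r^2/9 - 70*r/3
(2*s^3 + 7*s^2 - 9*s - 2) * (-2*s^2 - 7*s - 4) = -4*s^5 - 28*s^4 - 39*s^3 + 39*s^2 + 50*s + 8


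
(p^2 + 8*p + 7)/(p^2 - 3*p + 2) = (p^2 + 8*p + 7)/(p^2 - 3*p + 2)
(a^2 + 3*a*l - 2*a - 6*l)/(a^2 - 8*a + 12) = (a + 3*l)/(a - 6)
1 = 1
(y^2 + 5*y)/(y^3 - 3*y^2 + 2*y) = (y + 5)/(y^2 - 3*y + 2)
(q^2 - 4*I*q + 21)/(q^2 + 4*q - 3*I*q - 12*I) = (q^2 - 4*I*q + 21)/(q^2 + q*(4 - 3*I) - 12*I)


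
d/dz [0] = 0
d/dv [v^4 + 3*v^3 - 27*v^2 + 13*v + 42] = 4*v^3 + 9*v^2 - 54*v + 13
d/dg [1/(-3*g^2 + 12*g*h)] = 2*(g - 2*h)/(3*g^2*(g - 4*h)^2)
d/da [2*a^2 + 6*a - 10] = 4*a + 6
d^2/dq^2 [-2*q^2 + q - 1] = -4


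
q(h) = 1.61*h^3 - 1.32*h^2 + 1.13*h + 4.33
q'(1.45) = 7.46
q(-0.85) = 1.43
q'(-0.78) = 6.13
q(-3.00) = -54.41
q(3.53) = 62.69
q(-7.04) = -630.80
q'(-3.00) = 52.52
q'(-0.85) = 6.86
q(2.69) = 29.16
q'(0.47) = 0.96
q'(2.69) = 28.98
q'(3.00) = 36.68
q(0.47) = 4.74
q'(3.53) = 52.00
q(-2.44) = -29.67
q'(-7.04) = 259.10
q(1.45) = 8.10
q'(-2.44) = 36.33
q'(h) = 4.83*h^2 - 2.64*h + 1.13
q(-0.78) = 1.88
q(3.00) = 39.31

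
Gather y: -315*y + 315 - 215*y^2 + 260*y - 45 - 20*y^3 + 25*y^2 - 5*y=-20*y^3 - 190*y^2 - 60*y + 270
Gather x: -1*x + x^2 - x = x^2 - 2*x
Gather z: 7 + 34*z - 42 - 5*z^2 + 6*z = -5*z^2 + 40*z - 35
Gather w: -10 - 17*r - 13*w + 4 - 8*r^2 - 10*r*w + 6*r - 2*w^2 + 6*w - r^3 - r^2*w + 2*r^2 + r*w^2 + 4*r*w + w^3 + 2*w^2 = -r^3 - 6*r^2 + r*w^2 - 11*r + w^3 + w*(-r^2 - 6*r - 7) - 6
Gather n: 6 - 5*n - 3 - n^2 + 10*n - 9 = -n^2 + 5*n - 6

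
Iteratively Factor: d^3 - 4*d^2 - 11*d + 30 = (d + 3)*(d^2 - 7*d + 10) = (d - 2)*(d + 3)*(d - 5)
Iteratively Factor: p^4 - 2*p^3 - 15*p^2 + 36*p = (p + 4)*(p^3 - 6*p^2 + 9*p) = (p - 3)*(p + 4)*(p^2 - 3*p) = (p - 3)^2*(p + 4)*(p)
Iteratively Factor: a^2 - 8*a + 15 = (a - 5)*(a - 3)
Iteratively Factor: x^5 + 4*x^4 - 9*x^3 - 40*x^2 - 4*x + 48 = (x + 2)*(x^4 + 2*x^3 - 13*x^2 - 14*x + 24) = (x - 3)*(x + 2)*(x^3 + 5*x^2 + 2*x - 8) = (x - 3)*(x + 2)^2*(x^2 + 3*x - 4) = (x - 3)*(x + 2)^2*(x + 4)*(x - 1)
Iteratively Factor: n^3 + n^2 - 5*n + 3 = (n + 3)*(n^2 - 2*n + 1) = (n - 1)*(n + 3)*(n - 1)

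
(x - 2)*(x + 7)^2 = x^3 + 12*x^2 + 21*x - 98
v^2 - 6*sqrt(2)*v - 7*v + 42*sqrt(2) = (v - 7)*(v - 6*sqrt(2))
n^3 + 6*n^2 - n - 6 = (n - 1)*(n + 1)*(n + 6)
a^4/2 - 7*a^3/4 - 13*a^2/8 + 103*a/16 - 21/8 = (a/2 + 1)*(a - 7/2)*(a - 3/2)*(a - 1/2)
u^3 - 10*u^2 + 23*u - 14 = (u - 7)*(u - 2)*(u - 1)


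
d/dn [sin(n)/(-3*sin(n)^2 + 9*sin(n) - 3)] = -cos(n)^3/(3*(sin(n)^2 - 3*sin(n) + 1)^2)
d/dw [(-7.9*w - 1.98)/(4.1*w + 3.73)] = (-87.5309*w - 79.63177)/(4.1*w + 3.73)^3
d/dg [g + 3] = 1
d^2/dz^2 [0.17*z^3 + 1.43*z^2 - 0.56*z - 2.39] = 1.02*z + 2.86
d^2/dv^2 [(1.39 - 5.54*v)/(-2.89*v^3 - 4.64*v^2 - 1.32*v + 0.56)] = (277.623804*v^5 + 306.422076*v^4 - 101.94952*v^3 - 103.781064*v^2 + 21.792528*v - 3.877088)/(24.137569*v^9 + 116.261232*v^8 + 219.735948*v^7 + 192.069848*v^6 + 55.307568*v^5 - 24.733248*v^4 - 15.560448*v^3 + 1.43808*v^2 + 1.241856*v - 0.175616)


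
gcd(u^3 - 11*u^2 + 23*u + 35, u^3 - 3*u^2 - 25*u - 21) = u^2 - 6*u - 7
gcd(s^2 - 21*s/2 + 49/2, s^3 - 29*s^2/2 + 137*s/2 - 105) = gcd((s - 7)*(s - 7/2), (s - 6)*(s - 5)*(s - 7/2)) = s - 7/2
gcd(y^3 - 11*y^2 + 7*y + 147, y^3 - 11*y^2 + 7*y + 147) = y^3 - 11*y^2 + 7*y + 147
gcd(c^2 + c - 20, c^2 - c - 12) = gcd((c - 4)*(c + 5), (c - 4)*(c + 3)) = c - 4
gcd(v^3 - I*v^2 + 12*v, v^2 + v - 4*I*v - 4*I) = v - 4*I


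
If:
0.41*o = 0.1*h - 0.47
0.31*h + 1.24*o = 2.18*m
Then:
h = 4.1*o + 4.7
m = 1.15183486238532*o + 0.668348623853211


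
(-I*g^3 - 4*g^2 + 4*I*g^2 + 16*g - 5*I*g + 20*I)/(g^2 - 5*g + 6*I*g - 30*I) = (-I*g^3 + 4*g^2*(-1 + I) + g*(16 - 5*I) + 20*I)/(g^2 + g*(-5 + 6*I) - 30*I)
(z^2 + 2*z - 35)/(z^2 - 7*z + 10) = (z + 7)/(z - 2)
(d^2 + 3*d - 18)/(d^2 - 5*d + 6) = (d + 6)/(d - 2)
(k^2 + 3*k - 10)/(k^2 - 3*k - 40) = (k - 2)/(k - 8)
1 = 1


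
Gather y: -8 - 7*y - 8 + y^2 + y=y^2 - 6*y - 16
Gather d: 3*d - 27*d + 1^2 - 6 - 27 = -24*d - 32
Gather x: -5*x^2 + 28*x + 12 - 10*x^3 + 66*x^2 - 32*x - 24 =-10*x^3 + 61*x^2 - 4*x - 12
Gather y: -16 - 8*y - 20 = -8*y - 36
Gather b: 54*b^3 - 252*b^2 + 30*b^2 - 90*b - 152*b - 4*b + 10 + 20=54*b^3 - 222*b^2 - 246*b + 30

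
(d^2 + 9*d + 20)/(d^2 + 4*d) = (d + 5)/d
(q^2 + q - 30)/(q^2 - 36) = (q - 5)/(q - 6)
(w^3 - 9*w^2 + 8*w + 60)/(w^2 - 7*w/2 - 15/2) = 2*(w^2 - 4*w - 12)/(2*w + 3)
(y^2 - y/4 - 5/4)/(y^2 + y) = (y - 5/4)/y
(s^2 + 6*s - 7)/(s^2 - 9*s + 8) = (s + 7)/(s - 8)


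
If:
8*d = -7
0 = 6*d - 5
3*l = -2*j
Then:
No Solution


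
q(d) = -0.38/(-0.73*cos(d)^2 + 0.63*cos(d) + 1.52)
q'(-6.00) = 0.04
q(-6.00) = -0.26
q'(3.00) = -3.40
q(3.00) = -2.10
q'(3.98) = 0.76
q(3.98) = -0.49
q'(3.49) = 3.24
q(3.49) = -1.34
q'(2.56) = -1.65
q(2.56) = -0.79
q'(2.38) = -0.95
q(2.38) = -0.56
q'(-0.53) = -0.05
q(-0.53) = -0.25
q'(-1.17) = 0.01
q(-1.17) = -0.23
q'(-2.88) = 3.78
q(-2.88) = -1.65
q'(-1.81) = 0.20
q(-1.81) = -0.29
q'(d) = -0.38*(-1.46*sin(d)*cos(d) + 0.63*sin(d))/(-0.73*cos(d)^2 + 0.63*cos(d) + 1.52)^2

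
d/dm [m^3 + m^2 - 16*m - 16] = 3*m^2 + 2*m - 16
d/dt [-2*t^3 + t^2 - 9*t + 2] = -6*t^2 + 2*t - 9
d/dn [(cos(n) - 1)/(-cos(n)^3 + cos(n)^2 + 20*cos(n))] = (-7*cos(n)/2 + 2*cos(2*n) - cos(3*n)/2 - 18)*sin(n)/((sin(n)^2 + cos(n) + 19)^2*cos(n)^2)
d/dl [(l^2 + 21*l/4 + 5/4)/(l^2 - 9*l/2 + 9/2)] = 13*(-3*l^2 + 2*l + 9)/(4*l^4 - 36*l^3 + 117*l^2 - 162*l + 81)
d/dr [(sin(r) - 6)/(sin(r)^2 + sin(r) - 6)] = (12 - sin(r))*sin(r)*cos(r)/(sin(r)^2 + sin(r) - 6)^2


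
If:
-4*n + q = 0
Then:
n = q/4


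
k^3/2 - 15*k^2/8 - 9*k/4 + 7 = (k/2 + 1)*(k - 4)*(k - 7/4)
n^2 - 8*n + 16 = (n - 4)^2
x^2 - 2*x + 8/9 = (x - 4/3)*(x - 2/3)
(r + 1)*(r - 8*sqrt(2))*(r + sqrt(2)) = r^3 - 7*sqrt(2)*r^2 + r^2 - 16*r - 7*sqrt(2)*r - 16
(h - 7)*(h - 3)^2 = h^3 - 13*h^2 + 51*h - 63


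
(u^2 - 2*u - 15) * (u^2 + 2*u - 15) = u^4 - 34*u^2 + 225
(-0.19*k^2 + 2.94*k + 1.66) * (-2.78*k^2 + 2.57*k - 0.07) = 0.5282*k^4 - 8.6615*k^3 + 2.9543*k^2 + 4.0604*k - 0.1162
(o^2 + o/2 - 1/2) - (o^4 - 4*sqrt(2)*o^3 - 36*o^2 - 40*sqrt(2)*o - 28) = -o^4 + 4*sqrt(2)*o^3 + 37*o^2 + o/2 + 40*sqrt(2)*o + 55/2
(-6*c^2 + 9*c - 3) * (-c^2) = 6*c^4 - 9*c^3 + 3*c^2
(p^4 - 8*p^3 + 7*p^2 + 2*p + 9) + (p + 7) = p^4 - 8*p^3 + 7*p^2 + 3*p + 16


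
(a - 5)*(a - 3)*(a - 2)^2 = a^4 - 12*a^3 + 51*a^2 - 92*a + 60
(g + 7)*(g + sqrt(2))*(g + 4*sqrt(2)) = g^3 + 7*g^2 + 5*sqrt(2)*g^2 + 8*g + 35*sqrt(2)*g + 56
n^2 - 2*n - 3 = (n - 3)*(n + 1)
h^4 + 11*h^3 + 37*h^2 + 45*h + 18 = (h + 1)^2*(h + 3)*(h + 6)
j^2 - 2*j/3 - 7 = (j - 3)*(j + 7/3)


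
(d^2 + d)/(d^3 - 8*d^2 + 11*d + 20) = d/(d^2 - 9*d + 20)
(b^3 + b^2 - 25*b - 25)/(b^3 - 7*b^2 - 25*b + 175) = (b + 1)/(b - 7)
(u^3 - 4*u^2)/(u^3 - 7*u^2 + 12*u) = u/(u - 3)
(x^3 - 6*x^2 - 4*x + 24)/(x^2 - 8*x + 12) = x + 2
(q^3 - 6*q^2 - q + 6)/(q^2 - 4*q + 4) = (q^3 - 6*q^2 - q + 6)/(q^2 - 4*q + 4)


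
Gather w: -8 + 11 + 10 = 13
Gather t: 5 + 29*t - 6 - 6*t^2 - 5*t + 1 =-6*t^2 + 24*t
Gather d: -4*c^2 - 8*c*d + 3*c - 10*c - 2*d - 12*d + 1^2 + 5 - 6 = -4*c^2 - 7*c + d*(-8*c - 14)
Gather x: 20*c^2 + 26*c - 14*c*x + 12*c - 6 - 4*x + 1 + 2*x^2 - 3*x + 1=20*c^2 + 38*c + 2*x^2 + x*(-14*c - 7) - 4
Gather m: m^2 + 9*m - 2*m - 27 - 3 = m^2 + 7*m - 30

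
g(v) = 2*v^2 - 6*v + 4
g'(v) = 4*v - 6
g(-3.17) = 43.12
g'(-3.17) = -18.68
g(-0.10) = 4.62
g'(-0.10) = -6.40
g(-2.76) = 35.80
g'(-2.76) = -17.04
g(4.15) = 13.54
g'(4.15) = 10.60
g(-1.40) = 16.32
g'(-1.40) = -11.60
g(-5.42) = 95.27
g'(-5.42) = -27.68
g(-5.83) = 106.96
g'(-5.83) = -29.32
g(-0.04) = 4.24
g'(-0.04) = -6.16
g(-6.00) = 112.00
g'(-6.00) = -30.00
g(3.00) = 4.00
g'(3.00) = 6.00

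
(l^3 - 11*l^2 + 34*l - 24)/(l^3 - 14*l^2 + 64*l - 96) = (l - 1)/(l - 4)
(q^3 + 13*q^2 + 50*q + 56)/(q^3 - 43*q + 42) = (q^2 + 6*q + 8)/(q^2 - 7*q + 6)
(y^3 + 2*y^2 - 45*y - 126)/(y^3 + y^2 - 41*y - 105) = (y + 6)/(y + 5)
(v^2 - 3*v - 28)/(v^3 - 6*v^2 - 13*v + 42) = (v + 4)/(v^2 + v - 6)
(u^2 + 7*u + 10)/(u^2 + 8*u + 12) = (u + 5)/(u + 6)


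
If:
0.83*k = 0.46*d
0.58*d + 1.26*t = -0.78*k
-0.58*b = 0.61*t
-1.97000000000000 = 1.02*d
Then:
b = -1.63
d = -1.93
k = -1.07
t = 1.55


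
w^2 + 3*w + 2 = (w + 1)*(w + 2)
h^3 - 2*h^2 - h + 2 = (h - 2)*(h - 1)*(h + 1)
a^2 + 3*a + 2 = (a + 1)*(a + 2)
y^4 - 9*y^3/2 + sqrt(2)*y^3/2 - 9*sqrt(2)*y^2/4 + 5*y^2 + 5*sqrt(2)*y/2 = y*(y - 5/2)*(y - 2)*(y + sqrt(2)/2)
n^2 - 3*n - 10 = (n - 5)*(n + 2)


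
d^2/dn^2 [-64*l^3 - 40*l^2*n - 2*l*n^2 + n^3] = -4*l + 6*n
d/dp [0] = 0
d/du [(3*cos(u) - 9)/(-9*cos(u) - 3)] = 10*sin(u)/(3*cos(u) + 1)^2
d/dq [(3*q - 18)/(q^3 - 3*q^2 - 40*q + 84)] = 3*(-2*q^3 + 21*q^2 - 36*q - 156)/(q^6 - 6*q^5 - 71*q^4 + 408*q^3 + 1096*q^2 - 6720*q + 7056)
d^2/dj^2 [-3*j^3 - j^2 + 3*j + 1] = -18*j - 2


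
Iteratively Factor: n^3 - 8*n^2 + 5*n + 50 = (n + 2)*(n^2 - 10*n + 25) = (n - 5)*(n + 2)*(n - 5)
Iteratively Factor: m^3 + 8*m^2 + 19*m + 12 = (m + 3)*(m^2 + 5*m + 4) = (m + 3)*(m + 4)*(m + 1)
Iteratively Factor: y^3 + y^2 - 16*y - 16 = (y + 1)*(y^2 - 16) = (y + 1)*(y + 4)*(y - 4)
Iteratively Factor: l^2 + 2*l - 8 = (l + 4)*(l - 2)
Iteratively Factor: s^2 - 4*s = (s - 4)*(s)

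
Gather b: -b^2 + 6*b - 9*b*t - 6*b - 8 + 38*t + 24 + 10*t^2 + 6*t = -b^2 - 9*b*t + 10*t^2 + 44*t + 16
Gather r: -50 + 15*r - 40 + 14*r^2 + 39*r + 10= 14*r^2 + 54*r - 80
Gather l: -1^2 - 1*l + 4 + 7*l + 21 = 6*l + 24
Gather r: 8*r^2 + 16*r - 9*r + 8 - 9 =8*r^2 + 7*r - 1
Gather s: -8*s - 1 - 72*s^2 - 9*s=-72*s^2 - 17*s - 1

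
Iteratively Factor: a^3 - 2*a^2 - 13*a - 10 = (a + 2)*(a^2 - 4*a - 5) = (a + 1)*(a + 2)*(a - 5)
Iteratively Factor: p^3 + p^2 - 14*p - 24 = (p - 4)*(p^2 + 5*p + 6) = (p - 4)*(p + 2)*(p + 3)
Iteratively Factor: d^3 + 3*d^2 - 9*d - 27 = (d + 3)*(d^2 - 9) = (d - 3)*(d + 3)*(d + 3)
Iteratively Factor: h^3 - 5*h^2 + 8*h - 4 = (h - 2)*(h^2 - 3*h + 2) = (h - 2)*(h - 1)*(h - 2)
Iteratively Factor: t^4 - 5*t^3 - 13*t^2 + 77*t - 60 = (t + 4)*(t^3 - 9*t^2 + 23*t - 15) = (t - 5)*(t + 4)*(t^2 - 4*t + 3) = (t - 5)*(t - 1)*(t + 4)*(t - 3)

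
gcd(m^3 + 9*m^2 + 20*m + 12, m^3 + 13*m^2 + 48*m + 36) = m^2 + 7*m + 6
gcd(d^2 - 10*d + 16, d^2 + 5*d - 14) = d - 2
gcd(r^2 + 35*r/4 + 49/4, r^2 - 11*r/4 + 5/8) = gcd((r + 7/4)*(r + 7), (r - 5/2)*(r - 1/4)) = 1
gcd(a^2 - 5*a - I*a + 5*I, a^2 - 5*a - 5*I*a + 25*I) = a - 5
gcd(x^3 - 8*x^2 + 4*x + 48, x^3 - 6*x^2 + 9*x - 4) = x - 4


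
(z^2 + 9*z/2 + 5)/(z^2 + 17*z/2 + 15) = (z + 2)/(z + 6)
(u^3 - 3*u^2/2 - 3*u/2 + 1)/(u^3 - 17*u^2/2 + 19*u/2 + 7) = (2*u^2 + u - 1)/(2*u^2 - 13*u - 7)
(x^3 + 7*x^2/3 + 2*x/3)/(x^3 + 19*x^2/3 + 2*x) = (x + 2)/(x + 6)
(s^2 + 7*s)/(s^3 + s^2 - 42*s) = 1/(s - 6)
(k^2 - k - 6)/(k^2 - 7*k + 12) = (k + 2)/(k - 4)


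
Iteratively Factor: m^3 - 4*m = (m + 2)*(m^2 - 2*m) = (m - 2)*(m + 2)*(m)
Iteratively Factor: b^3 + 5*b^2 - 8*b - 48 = (b + 4)*(b^2 + b - 12) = (b + 4)^2*(b - 3)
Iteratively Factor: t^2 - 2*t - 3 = (t - 3)*(t + 1)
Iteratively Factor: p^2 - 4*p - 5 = (p - 5)*(p + 1)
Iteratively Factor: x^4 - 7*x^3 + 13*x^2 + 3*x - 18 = (x - 3)*(x^3 - 4*x^2 + x + 6) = (x - 3)*(x + 1)*(x^2 - 5*x + 6) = (x - 3)^2*(x + 1)*(x - 2)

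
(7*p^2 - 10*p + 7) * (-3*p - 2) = -21*p^3 + 16*p^2 - p - 14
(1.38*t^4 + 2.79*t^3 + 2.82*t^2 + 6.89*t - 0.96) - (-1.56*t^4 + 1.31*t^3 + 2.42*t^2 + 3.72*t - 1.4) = 2.94*t^4 + 1.48*t^3 + 0.4*t^2 + 3.17*t + 0.44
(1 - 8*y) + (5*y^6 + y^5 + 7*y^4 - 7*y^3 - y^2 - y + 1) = 5*y^6 + y^5 + 7*y^4 - 7*y^3 - y^2 - 9*y + 2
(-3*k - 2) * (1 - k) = 3*k^2 - k - 2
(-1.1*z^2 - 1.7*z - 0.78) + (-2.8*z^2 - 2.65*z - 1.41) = -3.9*z^2 - 4.35*z - 2.19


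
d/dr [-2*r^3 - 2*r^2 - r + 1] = -6*r^2 - 4*r - 1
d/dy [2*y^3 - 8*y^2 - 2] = 2*y*(3*y - 8)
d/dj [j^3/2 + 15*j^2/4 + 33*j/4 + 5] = 3*j^2/2 + 15*j/2 + 33/4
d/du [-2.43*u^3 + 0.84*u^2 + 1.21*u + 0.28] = -7.29*u^2 + 1.68*u + 1.21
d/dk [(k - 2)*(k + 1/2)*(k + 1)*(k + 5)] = 4*k^3 + 27*k^2/2 - 10*k - 27/2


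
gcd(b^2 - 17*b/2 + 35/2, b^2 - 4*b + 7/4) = b - 7/2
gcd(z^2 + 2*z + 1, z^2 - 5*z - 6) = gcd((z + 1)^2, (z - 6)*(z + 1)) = z + 1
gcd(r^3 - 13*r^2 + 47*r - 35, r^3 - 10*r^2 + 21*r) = r - 7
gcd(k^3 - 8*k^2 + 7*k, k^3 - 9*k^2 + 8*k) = k^2 - k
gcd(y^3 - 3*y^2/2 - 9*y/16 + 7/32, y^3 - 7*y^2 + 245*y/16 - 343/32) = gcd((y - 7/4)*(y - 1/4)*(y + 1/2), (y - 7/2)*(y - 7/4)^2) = y - 7/4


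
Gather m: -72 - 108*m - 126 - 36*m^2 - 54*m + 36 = -36*m^2 - 162*m - 162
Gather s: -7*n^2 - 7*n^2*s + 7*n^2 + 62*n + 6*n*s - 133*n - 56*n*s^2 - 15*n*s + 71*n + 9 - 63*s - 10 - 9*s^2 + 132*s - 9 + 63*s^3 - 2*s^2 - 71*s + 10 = 63*s^3 + s^2*(-56*n - 11) + s*(-7*n^2 - 9*n - 2)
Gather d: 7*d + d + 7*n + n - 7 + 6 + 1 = 8*d + 8*n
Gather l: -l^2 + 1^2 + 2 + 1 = 4 - l^2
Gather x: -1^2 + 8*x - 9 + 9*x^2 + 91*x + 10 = 9*x^2 + 99*x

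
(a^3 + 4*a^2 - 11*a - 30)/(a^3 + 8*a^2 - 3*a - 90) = (a + 2)/(a + 6)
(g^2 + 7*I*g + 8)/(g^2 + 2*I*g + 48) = (g - I)/(g - 6*I)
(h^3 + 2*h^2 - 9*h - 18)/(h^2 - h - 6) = h + 3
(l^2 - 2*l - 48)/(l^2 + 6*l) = (l - 8)/l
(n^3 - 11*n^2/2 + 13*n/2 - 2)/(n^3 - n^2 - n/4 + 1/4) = 2*(n - 4)/(2*n + 1)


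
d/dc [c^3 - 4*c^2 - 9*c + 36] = 3*c^2 - 8*c - 9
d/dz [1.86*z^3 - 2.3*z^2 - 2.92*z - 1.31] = 5.58*z^2 - 4.6*z - 2.92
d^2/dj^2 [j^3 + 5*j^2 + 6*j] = 6*j + 10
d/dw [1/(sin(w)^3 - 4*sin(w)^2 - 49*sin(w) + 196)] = (-3*sin(w)^2 + 8*sin(w) + 49)*cos(w)/(sin(w)^3 - 4*sin(w)^2 - 49*sin(w) + 196)^2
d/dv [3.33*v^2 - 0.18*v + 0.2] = 6.66*v - 0.18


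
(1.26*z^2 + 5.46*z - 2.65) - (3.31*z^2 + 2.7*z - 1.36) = -2.05*z^2 + 2.76*z - 1.29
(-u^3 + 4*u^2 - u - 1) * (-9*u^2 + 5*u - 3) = 9*u^5 - 41*u^4 + 32*u^3 - 8*u^2 - 2*u + 3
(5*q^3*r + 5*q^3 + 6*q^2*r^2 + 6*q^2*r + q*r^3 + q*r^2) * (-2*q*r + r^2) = -10*q^4*r^2 - 10*q^4*r - 7*q^3*r^3 - 7*q^3*r^2 + 4*q^2*r^4 + 4*q^2*r^3 + q*r^5 + q*r^4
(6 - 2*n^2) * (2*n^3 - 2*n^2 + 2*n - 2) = -4*n^5 + 4*n^4 + 8*n^3 - 8*n^2 + 12*n - 12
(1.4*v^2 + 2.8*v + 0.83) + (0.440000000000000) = 1.4*v^2 + 2.8*v + 1.27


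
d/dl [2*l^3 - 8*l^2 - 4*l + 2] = 6*l^2 - 16*l - 4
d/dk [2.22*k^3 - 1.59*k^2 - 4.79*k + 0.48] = 6.66*k^2 - 3.18*k - 4.79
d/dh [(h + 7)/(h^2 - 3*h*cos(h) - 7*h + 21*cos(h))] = (-3*h^2*sin(h) - h^2 - 14*h + 147*sin(h) + 42*cos(h) + 49)/((h - 7)^2*(h - 3*cos(h))^2)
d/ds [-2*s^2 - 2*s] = -4*s - 2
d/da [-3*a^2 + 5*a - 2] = 5 - 6*a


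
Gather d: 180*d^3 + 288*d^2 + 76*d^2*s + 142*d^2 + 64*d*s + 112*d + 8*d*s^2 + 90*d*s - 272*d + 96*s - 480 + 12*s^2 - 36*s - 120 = 180*d^3 + d^2*(76*s + 430) + d*(8*s^2 + 154*s - 160) + 12*s^2 + 60*s - 600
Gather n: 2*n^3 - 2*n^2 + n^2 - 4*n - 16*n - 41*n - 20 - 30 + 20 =2*n^3 - n^2 - 61*n - 30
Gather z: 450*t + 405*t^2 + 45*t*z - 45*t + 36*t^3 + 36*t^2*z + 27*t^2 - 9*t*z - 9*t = 36*t^3 + 432*t^2 + 396*t + z*(36*t^2 + 36*t)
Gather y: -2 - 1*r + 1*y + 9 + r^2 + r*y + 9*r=r^2 + 8*r + y*(r + 1) + 7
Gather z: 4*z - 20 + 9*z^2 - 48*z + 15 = 9*z^2 - 44*z - 5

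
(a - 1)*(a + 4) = a^2 + 3*a - 4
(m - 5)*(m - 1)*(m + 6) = m^3 - 31*m + 30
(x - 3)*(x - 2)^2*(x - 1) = x^4 - 8*x^3 + 23*x^2 - 28*x + 12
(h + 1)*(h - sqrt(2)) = h^2 - sqrt(2)*h + h - sqrt(2)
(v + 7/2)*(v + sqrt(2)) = v^2 + sqrt(2)*v + 7*v/2 + 7*sqrt(2)/2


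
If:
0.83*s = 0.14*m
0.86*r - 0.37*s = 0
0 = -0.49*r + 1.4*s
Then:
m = 0.00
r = 0.00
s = 0.00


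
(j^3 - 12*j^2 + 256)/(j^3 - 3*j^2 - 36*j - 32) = (j - 8)/(j + 1)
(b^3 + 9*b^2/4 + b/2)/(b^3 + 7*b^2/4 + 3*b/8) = 2*(b + 2)/(2*b + 3)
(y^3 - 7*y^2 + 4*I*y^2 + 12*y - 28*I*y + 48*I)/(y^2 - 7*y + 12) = y + 4*I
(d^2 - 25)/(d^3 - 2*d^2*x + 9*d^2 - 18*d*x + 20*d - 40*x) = (5 - d)/(-d^2 + 2*d*x - 4*d + 8*x)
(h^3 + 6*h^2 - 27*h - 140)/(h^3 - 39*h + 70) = (h + 4)/(h - 2)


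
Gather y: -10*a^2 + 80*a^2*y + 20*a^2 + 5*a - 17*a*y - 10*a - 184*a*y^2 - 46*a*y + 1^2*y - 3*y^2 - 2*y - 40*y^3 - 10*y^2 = 10*a^2 - 5*a - 40*y^3 + y^2*(-184*a - 13) + y*(80*a^2 - 63*a - 1)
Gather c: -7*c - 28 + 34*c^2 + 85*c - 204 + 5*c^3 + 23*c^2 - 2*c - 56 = 5*c^3 + 57*c^2 + 76*c - 288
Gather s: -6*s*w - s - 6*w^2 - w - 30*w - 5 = s*(-6*w - 1) - 6*w^2 - 31*w - 5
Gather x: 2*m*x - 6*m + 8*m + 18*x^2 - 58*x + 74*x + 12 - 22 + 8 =2*m + 18*x^2 + x*(2*m + 16) - 2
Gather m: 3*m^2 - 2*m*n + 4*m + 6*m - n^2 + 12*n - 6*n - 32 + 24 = 3*m^2 + m*(10 - 2*n) - n^2 + 6*n - 8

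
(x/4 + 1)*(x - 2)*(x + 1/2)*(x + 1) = x^4/4 + 7*x^3/8 - 9*x^2/8 - 11*x/4 - 1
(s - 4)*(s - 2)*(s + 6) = s^3 - 28*s + 48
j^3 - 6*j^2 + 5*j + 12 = (j - 4)*(j - 3)*(j + 1)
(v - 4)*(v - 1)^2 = v^3 - 6*v^2 + 9*v - 4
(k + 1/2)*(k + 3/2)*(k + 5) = k^3 + 7*k^2 + 43*k/4 + 15/4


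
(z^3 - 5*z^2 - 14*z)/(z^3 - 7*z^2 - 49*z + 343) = z*(z + 2)/(z^2 - 49)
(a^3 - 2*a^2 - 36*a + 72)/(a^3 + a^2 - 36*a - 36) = (a - 2)/(a + 1)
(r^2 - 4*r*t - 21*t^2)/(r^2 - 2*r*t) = (r^2 - 4*r*t - 21*t^2)/(r*(r - 2*t))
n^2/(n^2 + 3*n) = n/(n + 3)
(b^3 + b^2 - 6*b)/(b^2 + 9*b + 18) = b*(b - 2)/(b + 6)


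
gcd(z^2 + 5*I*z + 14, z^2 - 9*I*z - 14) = z - 2*I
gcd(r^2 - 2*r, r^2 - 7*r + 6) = 1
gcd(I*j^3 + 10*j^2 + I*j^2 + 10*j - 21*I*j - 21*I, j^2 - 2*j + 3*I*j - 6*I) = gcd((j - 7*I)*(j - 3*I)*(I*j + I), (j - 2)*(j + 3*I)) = 1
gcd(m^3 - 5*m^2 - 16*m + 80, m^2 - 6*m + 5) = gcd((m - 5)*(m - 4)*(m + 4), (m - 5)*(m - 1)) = m - 5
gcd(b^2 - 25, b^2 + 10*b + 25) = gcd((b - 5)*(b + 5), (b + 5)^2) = b + 5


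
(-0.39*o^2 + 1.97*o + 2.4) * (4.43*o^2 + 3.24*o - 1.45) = -1.7277*o^4 + 7.4635*o^3 + 17.5803*o^2 + 4.9195*o - 3.48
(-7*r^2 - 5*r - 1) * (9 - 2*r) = 14*r^3 - 53*r^2 - 43*r - 9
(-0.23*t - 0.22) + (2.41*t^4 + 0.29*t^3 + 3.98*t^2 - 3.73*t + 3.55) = 2.41*t^4 + 0.29*t^3 + 3.98*t^2 - 3.96*t + 3.33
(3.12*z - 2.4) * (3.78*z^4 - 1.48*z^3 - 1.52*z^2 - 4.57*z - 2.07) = 11.7936*z^5 - 13.6896*z^4 - 1.1904*z^3 - 10.6104*z^2 + 4.5096*z + 4.968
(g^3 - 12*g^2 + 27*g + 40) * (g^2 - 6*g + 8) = g^5 - 18*g^4 + 107*g^3 - 218*g^2 - 24*g + 320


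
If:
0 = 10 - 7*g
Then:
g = 10/7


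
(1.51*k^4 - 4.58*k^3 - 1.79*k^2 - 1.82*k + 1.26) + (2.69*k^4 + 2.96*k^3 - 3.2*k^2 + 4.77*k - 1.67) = 4.2*k^4 - 1.62*k^3 - 4.99*k^2 + 2.95*k - 0.41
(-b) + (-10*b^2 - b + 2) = -10*b^2 - 2*b + 2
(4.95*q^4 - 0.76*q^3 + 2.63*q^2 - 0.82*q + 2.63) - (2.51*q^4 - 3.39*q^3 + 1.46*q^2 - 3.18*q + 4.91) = 2.44*q^4 + 2.63*q^3 + 1.17*q^2 + 2.36*q - 2.28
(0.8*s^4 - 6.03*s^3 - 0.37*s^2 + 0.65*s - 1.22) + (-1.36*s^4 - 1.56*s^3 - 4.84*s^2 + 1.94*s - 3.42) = -0.56*s^4 - 7.59*s^3 - 5.21*s^2 + 2.59*s - 4.64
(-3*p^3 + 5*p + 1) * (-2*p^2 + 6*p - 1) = 6*p^5 - 18*p^4 - 7*p^3 + 28*p^2 + p - 1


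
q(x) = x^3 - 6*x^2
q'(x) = 3*x^2 - 12*x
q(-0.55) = -1.98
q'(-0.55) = 7.51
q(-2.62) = -59.17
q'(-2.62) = 52.03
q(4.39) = -31.03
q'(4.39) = 5.14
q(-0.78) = -4.12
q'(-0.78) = 11.19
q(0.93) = -4.39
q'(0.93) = -8.57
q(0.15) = -0.13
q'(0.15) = -1.73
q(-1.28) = -11.93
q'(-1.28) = 20.28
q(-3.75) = -137.11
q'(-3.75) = 87.19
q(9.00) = 243.00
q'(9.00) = 135.00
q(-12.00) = -2592.00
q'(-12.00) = 576.00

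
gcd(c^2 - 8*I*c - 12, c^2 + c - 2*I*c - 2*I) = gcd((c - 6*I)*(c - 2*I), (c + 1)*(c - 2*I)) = c - 2*I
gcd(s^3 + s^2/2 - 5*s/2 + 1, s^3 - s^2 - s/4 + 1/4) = s^2 - 3*s/2 + 1/2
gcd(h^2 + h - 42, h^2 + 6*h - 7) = h + 7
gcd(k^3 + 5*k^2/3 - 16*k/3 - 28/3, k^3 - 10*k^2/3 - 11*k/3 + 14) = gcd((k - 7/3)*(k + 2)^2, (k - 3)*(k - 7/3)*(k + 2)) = k^2 - k/3 - 14/3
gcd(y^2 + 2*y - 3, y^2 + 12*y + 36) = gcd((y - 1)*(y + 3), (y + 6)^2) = 1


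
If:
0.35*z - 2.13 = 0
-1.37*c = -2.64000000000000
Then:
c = 1.93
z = 6.09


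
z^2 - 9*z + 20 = (z - 5)*(z - 4)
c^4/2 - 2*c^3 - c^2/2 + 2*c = c*(c/2 + 1/2)*(c - 4)*(c - 1)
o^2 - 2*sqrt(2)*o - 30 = (o - 5*sqrt(2))*(o + 3*sqrt(2))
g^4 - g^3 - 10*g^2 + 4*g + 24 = (g - 3)*(g - 2)*(g + 2)^2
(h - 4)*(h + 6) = h^2 + 2*h - 24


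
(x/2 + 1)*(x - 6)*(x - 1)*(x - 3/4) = x^4/2 - 23*x^3/8 - 17*x^2/8 + 9*x - 9/2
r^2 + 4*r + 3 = (r + 1)*(r + 3)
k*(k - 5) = k^2 - 5*k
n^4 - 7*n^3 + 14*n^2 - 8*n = n*(n - 4)*(n - 2)*(n - 1)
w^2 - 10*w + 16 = (w - 8)*(w - 2)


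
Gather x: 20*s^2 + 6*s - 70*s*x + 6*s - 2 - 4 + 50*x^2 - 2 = 20*s^2 - 70*s*x + 12*s + 50*x^2 - 8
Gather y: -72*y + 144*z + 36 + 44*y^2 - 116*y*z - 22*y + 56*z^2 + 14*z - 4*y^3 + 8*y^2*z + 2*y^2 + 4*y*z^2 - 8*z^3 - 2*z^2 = -4*y^3 + y^2*(8*z + 46) + y*(4*z^2 - 116*z - 94) - 8*z^3 + 54*z^2 + 158*z + 36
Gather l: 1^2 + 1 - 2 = 0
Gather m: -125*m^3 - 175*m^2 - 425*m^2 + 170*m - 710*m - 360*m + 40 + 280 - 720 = -125*m^3 - 600*m^2 - 900*m - 400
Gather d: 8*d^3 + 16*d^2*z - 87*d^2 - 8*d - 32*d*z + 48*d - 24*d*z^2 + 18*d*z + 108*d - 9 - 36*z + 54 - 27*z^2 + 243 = 8*d^3 + d^2*(16*z - 87) + d*(-24*z^2 - 14*z + 148) - 27*z^2 - 36*z + 288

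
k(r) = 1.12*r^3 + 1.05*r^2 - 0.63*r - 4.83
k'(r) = 3.36*r^2 + 2.1*r - 0.63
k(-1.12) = -4.38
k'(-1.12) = 1.23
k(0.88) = -3.81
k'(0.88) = 3.82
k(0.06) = -4.86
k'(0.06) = -0.49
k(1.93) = 5.92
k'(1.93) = 15.94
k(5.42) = 200.93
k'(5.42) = 109.46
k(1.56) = 0.99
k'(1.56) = 10.82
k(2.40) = 15.19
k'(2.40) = 23.76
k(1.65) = 2.02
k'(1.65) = 11.98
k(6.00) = 271.11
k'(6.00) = 132.93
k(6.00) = 271.11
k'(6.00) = 132.93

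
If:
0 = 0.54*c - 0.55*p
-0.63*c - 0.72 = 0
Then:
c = -1.14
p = -1.12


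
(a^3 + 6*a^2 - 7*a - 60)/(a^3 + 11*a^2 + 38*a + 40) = (a - 3)/(a + 2)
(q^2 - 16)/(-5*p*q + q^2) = (16 - q^2)/(q*(5*p - q))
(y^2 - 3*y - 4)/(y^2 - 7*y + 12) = (y + 1)/(y - 3)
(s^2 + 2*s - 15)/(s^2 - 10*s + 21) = (s + 5)/(s - 7)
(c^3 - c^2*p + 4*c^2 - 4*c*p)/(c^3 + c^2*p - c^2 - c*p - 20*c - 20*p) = c*(c - p)/(c^2 + c*p - 5*c - 5*p)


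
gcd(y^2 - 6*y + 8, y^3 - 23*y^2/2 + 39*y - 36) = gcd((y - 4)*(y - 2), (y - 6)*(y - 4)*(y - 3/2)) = y - 4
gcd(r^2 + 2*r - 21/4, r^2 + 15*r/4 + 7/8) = r + 7/2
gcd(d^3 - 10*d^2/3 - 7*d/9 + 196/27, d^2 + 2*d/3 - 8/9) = d + 4/3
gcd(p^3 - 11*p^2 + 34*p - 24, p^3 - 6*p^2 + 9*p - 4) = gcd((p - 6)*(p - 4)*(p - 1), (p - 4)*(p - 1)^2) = p^2 - 5*p + 4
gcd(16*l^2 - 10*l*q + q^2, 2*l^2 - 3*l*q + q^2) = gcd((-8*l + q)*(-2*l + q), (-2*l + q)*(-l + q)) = -2*l + q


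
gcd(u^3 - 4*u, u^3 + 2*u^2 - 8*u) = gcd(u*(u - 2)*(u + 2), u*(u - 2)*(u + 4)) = u^2 - 2*u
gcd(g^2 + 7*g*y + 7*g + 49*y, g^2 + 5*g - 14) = g + 7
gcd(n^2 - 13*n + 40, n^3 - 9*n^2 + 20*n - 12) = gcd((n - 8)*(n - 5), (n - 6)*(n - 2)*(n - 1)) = 1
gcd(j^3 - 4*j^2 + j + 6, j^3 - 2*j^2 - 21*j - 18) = j + 1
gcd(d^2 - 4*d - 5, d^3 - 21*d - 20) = d^2 - 4*d - 5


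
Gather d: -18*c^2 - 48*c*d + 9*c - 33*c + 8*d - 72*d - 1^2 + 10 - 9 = -18*c^2 - 24*c + d*(-48*c - 64)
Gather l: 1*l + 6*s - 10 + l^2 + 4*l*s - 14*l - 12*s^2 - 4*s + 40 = l^2 + l*(4*s - 13) - 12*s^2 + 2*s + 30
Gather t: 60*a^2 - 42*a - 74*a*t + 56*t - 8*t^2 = 60*a^2 - 42*a - 8*t^2 + t*(56 - 74*a)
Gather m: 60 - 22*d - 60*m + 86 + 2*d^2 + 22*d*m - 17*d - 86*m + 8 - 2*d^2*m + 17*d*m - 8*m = 2*d^2 - 39*d + m*(-2*d^2 + 39*d - 154) + 154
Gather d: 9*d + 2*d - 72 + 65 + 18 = 11*d + 11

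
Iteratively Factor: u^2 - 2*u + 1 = (u - 1)*(u - 1)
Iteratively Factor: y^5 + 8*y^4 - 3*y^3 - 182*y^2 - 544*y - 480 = (y - 5)*(y^4 + 13*y^3 + 62*y^2 + 128*y + 96) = (y - 5)*(y + 2)*(y^3 + 11*y^2 + 40*y + 48) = (y - 5)*(y + 2)*(y + 4)*(y^2 + 7*y + 12) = (y - 5)*(y + 2)*(y + 4)^2*(y + 3)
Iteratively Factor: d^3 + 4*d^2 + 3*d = (d)*(d^2 + 4*d + 3) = d*(d + 1)*(d + 3)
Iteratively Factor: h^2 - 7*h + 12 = (h - 3)*(h - 4)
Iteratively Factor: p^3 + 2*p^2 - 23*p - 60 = (p + 3)*(p^2 - p - 20) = (p + 3)*(p + 4)*(p - 5)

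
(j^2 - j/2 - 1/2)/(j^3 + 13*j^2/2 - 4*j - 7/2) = 1/(j + 7)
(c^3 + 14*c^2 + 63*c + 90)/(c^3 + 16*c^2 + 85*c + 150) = (c + 3)/(c + 5)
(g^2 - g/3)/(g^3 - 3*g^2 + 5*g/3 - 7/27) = 9*g/(9*g^2 - 24*g + 7)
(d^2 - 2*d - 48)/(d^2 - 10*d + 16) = (d + 6)/(d - 2)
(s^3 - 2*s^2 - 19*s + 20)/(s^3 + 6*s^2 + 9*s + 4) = (s^2 - 6*s + 5)/(s^2 + 2*s + 1)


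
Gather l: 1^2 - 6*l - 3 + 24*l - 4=18*l - 6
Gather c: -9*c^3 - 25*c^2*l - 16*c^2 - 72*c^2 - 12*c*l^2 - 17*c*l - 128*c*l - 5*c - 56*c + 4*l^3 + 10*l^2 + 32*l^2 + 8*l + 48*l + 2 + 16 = -9*c^3 + c^2*(-25*l - 88) + c*(-12*l^2 - 145*l - 61) + 4*l^3 + 42*l^2 + 56*l + 18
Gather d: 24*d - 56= 24*d - 56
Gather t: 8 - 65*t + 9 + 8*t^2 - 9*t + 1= 8*t^2 - 74*t + 18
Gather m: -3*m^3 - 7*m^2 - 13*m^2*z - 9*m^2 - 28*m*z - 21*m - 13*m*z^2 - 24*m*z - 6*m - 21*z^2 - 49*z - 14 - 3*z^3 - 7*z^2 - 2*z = -3*m^3 + m^2*(-13*z - 16) + m*(-13*z^2 - 52*z - 27) - 3*z^3 - 28*z^2 - 51*z - 14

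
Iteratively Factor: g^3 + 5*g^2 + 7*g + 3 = (g + 1)*(g^2 + 4*g + 3) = (g + 1)*(g + 3)*(g + 1)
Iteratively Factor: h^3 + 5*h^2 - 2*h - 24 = (h + 4)*(h^2 + h - 6) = (h - 2)*(h + 4)*(h + 3)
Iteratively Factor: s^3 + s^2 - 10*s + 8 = (s - 2)*(s^2 + 3*s - 4) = (s - 2)*(s - 1)*(s + 4)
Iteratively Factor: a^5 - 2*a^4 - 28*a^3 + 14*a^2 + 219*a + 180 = (a + 1)*(a^4 - 3*a^3 - 25*a^2 + 39*a + 180) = (a - 4)*(a + 1)*(a^3 + a^2 - 21*a - 45) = (a - 5)*(a - 4)*(a + 1)*(a^2 + 6*a + 9) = (a - 5)*(a - 4)*(a + 1)*(a + 3)*(a + 3)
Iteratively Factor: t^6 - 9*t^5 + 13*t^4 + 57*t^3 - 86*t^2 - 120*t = (t - 5)*(t^5 - 4*t^4 - 7*t^3 + 22*t^2 + 24*t) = (t - 5)*(t + 2)*(t^4 - 6*t^3 + 5*t^2 + 12*t) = t*(t - 5)*(t + 2)*(t^3 - 6*t^2 + 5*t + 12) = t*(t - 5)*(t - 3)*(t + 2)*(t^2 - 3*t - 4) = t*(t - 5)*(t - 3)*(t + 1)*(t + 2)*(t - 4)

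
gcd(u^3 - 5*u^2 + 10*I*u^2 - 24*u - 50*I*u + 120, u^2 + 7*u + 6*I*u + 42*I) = u + 6*I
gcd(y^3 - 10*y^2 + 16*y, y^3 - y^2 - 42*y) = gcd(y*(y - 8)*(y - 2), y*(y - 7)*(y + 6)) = y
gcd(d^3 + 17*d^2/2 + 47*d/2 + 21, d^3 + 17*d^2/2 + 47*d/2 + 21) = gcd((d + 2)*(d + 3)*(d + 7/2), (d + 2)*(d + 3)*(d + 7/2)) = d^3 + 17*d^2/2 + 47*d/2 + 21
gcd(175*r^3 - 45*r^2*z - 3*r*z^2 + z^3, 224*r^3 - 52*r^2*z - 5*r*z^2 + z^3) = 7*r + z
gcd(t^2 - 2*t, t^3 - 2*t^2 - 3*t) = t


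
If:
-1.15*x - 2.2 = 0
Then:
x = -1.91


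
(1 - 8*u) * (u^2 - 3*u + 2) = -8*u^3 + 25*u^2 - 19*u + 2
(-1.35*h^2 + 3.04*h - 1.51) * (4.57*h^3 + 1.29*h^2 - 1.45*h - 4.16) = -6.1695*h^5 + 12.1513*h^4 - 1.0216*h^3 - 0.739899999999999*h^2 - 10.4569*h + 6.2816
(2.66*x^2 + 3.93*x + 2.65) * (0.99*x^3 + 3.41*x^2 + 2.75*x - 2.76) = 2.6334*x^5 + 12.9613*x^4 + 23.3398*x^3 + 12.5024*x^2 - 3.5593*x - 7.314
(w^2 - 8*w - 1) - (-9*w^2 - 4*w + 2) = 10*w^2 - 4*w - 3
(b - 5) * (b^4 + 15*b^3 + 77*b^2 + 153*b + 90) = b^5 + 10*b^4 + 2*b^3 - 232*b^2 - 675*b - 450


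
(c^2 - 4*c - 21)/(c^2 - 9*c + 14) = (c + 3)/(c - 2)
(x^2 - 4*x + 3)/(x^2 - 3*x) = (x - 1)/x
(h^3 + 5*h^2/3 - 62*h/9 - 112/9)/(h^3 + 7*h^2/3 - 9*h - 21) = (3*h^2 - 2*h - 16)/(3*(h^2 - 9))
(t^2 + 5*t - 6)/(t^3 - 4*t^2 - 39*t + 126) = (t - 1)/(t^2 - 10*t + 21)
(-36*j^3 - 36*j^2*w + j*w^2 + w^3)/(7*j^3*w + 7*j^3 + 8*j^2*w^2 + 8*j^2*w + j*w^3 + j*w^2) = (-36*j^2 + w^2)/(j*(7*j*w + 7*j + w^2 + w))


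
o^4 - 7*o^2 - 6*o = o*(o - 3)*(o + 1)*(o + 2)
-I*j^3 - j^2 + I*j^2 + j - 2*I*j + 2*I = (j - 1)*(j - 2*I)*(-I*j + 1)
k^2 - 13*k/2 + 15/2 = (k - 5)*(k - 3/2)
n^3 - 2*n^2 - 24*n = n*(n - 6)*(n + 4)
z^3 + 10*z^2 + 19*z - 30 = (z - 1)*(z + 5)*(z + 6)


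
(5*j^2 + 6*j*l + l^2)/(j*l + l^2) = (5*j + l)/l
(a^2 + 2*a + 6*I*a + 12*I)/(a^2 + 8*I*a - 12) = (a + 2)/(a + 2*I)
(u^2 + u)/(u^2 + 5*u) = (u + 1)/(u + 5)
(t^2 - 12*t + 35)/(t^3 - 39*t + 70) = (t - 7)/(t^2 + 5*t - 14)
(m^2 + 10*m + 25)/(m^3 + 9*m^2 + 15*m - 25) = 1/(m - 1)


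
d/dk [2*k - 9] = 2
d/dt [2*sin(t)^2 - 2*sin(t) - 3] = 2*sin(2*t) - 2*cos(t)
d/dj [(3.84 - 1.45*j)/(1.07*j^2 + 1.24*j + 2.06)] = (1.5515*j^2 - 8.2176*j - 7.7486)/(1.1449*j^4 + 2.6536*j^3 + 5.946*j^2 + 5.1088*j + 4.2436)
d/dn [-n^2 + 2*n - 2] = 2 - 2*n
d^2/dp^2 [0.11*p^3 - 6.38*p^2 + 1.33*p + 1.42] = 0.66*p - 12.76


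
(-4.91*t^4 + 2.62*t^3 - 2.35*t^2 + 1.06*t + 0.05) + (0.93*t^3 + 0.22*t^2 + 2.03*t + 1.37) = -4.91*t^4 + 3.55*t^3 - 2.13*t^2 + 3.09*t + 1.42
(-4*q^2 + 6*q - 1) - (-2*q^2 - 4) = -2*q^2 + 6*q + 3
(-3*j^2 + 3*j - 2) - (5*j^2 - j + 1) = -8*j^2 + 4*j - 3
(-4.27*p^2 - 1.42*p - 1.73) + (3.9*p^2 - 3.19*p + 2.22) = -0.37*p^2 - 4.61*p + 0.49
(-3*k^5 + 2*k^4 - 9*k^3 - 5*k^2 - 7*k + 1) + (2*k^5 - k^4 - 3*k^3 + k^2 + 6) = -k^5 + k^4 - 12*k^3 - 4*k^2 - 7*k + 7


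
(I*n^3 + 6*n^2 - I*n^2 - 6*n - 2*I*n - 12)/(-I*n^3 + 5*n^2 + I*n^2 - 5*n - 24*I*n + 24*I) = (-n^3 + n^2*(1 + 6*I) + n*(2 - 6*I) - 12*I)/(n^3 + n^2*(-1 + 5*I) + n*(24 - 5*I) - 24)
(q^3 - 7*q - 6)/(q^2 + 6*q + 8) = (q^2 - 2*q - 3)/(q + 4)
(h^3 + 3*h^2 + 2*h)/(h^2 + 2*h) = h + 1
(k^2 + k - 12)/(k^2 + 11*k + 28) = (k - 3)/(k + 7)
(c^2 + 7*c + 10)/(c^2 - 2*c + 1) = (c^2 + 7*c + 10)/(c^2 - 2*c + 1)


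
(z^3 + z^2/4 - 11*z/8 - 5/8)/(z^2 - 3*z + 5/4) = (8*z^3 + 2*z^2 - 11*z - 5)/(2*(4*z^2 - 12*z + 5))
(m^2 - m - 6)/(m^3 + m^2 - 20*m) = (m^2 - m - 6)/(m*(m^2 + m - 20))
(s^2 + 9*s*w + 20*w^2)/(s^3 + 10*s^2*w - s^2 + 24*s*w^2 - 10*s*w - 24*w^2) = (s + 5*w)/(s^2 + 6*s*w - s - 6*w)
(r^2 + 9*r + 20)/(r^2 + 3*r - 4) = (r + 5)/(r - 1)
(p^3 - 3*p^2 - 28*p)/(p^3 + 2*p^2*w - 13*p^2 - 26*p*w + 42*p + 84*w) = p*(p + 4)/(p^2 + 2*p*w - 6*p - 12*w)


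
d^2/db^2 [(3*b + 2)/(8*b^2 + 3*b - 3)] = 2*((3*b + 2)*(16*b + 3)^2 - (72*b + 25)*(8*b^2 + 3*b - 3))/(8*b^2 + 3*b - 3)^3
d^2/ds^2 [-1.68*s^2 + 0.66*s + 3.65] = -3.36000000000000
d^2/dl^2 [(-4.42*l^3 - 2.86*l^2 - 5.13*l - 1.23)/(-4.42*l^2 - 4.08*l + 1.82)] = (1.13686837721616e-13*l^5 + 2.27373675443232e-13*l^4 + 315.557944*l^3 + 85.2936239999999*l^2 + 468.539448*l + 155.872952)/(86.350888*l^6 + 239.125536*l^5 + 114.06252*l^4 - 129.0096*l^3 - 46.96692*l^2 + 40.543776*l - 6.028568)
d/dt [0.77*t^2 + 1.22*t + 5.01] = 1.54*t + 1.22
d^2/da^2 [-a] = 0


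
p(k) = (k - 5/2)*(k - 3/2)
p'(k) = 2*k - 4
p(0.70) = 1.44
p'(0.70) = -2.60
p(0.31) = 2.61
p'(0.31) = -3.38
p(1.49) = 0.01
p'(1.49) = -1.02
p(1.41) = 0.10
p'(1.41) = -1.18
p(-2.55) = 20.45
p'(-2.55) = -9.10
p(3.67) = 2.54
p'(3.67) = 3.34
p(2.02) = -0.25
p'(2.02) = 0.04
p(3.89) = 3.32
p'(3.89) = 3.78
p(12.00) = 99.75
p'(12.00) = 20.00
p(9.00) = 48.75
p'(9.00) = 14.00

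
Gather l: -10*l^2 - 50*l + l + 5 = -10*l^2 - 49*l + 5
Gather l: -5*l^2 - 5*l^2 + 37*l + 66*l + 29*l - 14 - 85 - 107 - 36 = -10*l^2 + 132*l - 242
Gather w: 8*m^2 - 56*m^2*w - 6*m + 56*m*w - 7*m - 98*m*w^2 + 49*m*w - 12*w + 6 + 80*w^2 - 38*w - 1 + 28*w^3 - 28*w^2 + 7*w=8*m^2 - 13*m + 28*w^3 + w^2*(52 - 98*m) + w*(-56*m^2 + 105*m - 43) + 5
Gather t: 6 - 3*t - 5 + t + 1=2 - 2*t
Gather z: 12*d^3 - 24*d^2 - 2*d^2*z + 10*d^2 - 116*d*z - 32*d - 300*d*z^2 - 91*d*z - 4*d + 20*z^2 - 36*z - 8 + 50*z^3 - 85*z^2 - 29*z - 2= 12*d^3 - 14*d^2 - 36*d + 50*z^3 + z^2*(-300*d - 65) + z*(-2*d^2 - 207*d - 65) - 10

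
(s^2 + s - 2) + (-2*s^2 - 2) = -s^2 + s - 4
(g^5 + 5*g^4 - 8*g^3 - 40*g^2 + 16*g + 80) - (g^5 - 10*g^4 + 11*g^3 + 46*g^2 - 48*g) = 15*g^4 - 19*g^3 - 86*g^2 + 64*g + 80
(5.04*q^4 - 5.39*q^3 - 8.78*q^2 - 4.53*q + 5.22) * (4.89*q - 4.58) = 24.6456*q^5 - 49.4403*q^4 - 18.248*q^3 + 18.0607*q^2 + 46.2732*q - 23.9076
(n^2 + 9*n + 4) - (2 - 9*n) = n^2 + 18*n + 2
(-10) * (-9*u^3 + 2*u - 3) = 90*u^3 - 20*u + 30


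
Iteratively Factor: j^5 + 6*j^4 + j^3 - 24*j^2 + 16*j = (j - 1)*(j^4 + 7*j^3 + 8*j^2 - 16*j) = (j - 1)^2*(j^3 + 8*j^2 + 16*j) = (j - 1)^2*(j + 4)*(j^2 + 4*j) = j*(j - 1)^2*(j + 4)*(j + 4)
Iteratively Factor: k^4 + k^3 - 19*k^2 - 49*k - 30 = (k + 3)*(k^3 - 2*k^2 - 13*k - 10) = (k + 1)*(k + 3)*(k^2 - 3*k - 10) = (k + 1)*(k + 2)*(k + 3)*(k - 5)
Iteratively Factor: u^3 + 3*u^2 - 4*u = (u + 4)*(u^2 - u) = u*(u + 4)*(u - 1)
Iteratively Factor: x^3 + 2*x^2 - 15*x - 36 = (x + 3)*(x^2 - x - 12) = (x + 3)^2*(x - 4)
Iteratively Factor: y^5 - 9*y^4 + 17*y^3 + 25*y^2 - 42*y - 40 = (y - 5)*(y^4 - 4*y^3 - 3*y^2 + 10*y + 8) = (y - 5)*(y - 4)*(y^3 - 3*y - 2) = (y - 5)*(y - 4)*(y + 1)*(y^2 - y - 2) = (y - 5)*(y - 4)*(y + 1)^2*(y - 2)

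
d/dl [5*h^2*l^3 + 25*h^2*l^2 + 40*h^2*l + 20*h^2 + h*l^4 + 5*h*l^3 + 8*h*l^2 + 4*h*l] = h*(15*h*l^2 + 50*h*l + 40*h + 4*l^3 + 15*l^2 + 16*l + 4)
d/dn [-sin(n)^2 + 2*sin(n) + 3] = 2*(1 - sin(n))*cos(n)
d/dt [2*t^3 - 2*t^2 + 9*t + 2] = 6*t^2 - 4*t + 9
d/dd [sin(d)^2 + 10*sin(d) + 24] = 2*(sin(d) + 5)*cos(d)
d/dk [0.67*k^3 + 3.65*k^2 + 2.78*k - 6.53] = 2.01*k^2 + 7.3*k + 2.78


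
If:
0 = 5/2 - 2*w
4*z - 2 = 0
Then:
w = 5/4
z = 1/2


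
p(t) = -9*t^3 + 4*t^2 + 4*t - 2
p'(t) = -27*t^2 + 8*t + 4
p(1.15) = -5.80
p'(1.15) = -22.51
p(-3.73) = 505.79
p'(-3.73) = -401.49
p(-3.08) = 286.59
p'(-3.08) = -276.77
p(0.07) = -1.70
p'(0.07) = 4.43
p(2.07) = -56.41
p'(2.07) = -95.13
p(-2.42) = 139.30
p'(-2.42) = -173.48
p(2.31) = -82.35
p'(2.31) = -121.59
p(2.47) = -103.34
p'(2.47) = -140.96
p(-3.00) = 265.00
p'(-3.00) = -263.00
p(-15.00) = 31213.00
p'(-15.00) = -6191.00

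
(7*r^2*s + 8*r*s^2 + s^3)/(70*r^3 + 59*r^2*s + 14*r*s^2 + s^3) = s*(r + s)/(10*r^2 + 7*r*s + s^2)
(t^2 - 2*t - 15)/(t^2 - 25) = (t + 3)/(t + 5)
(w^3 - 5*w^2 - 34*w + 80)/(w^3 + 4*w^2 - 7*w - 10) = (w - 8)/(w + 1)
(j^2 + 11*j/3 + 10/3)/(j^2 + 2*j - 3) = (3*j^2 + 11*j + 10)/(3*(j^2 + 2*j - 3))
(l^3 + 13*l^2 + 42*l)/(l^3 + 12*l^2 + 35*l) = (l + 6)/(l + 5)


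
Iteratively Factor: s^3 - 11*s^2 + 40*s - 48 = (s - 3)*(s^2 - 8*s + 16) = (s - 4)*(s - 3)*(s - 4)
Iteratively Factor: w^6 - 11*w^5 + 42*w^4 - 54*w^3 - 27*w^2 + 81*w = (w - 3)*(w^5 - 8*w^4 + 18*w^3 - 27*w) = (w - 3)^2*(w^4 - 5*w^3 + 3*w^2 + 9*w) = w*(w - 3)^2*(w^3 - 5*w^2 + 3*w + 9) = w*(w - 3)^3*(w^2 - 2*w - 3) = w*(w - 3)^4*(w + 1)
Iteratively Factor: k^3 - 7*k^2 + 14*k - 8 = (k - 1)*(k^2 - 6*k + 8) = (k - 4)*(k - 1)*(k - 2)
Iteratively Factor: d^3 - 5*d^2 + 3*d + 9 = (d - 3)*(d^2 - 2*d - 3) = (d - 3)*(d + 1)*(d - 3)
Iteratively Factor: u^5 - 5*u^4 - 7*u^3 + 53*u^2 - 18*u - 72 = (u + 1)*(u^4 - 6*u^3 - u^2 + 54*u - 72) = (u - 2)*(u + 1)*(u^3 - 4*u^2 - 9*u + 36) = (u - 2)*(u + 1)*(u + 3)*(u^2 - 7*u + 12) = (u - 3)*(u - 2)*(u + 1)*(u + 3)*(u - 4)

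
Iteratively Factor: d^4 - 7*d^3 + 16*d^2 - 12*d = (d - 2)*(d^3 - 5*d^2 + 6*d) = (d - 3)*(d - 2)*(d^2 - 2*d) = (d - 3)*(d - 2)^2*(d)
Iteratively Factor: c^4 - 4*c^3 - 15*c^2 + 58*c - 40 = (c - 2)*(c^3 - 2*c^2 - 19*c + 20) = (c - 5)*(c - 2)*(c^2 + 3*c - 4) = (c - 5)*(c - 2)*(c - 1)*(c + 4)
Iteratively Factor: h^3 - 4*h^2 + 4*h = (h - 2)*(h^2 - 2*h) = h*(h - 2)*(h - 2)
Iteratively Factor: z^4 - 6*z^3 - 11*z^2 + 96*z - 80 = (z - 1)*(z^3 - 5*z^2 - 16*z + 80) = (z - 5)*(z - 1)*(z^2 - 16) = (z - 5)*(z - 1)*(z + 4)*(z - 4)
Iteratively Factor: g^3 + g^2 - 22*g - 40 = (g + 4)*(g^2 - 3*g - 10) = (g - 5)*(g + 4)*(g + 2)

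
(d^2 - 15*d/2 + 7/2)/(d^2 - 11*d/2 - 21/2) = (2*d - 1)/(2*d + 3)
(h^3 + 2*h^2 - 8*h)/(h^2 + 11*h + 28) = h*(h - 2)/(h + 7)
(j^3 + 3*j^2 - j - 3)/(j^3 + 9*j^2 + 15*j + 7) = (j^2 + 2*j - 3)/(j^2 + 8*j + 7)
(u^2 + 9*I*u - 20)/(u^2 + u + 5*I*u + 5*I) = (u + 4*I)/(u + 1)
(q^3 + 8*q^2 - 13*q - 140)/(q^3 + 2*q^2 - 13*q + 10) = (q^2 + 3*q - 28)/(q^2 - 3*q + 2)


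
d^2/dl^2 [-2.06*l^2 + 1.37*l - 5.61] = -4.12000000000000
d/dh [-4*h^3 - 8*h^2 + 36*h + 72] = -12*h^2 - 16*h + 36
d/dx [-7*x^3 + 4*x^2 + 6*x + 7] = -21*x^2 + 8*x + 6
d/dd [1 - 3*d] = -3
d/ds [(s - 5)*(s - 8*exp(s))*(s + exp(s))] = (s - 5)*(s - 8*exp(s))*(exp(s) + 1) - (s - 5)*(s + exp(s))*(8*exp(s) - 1) + (s - 8*exp(s))*(s + exp(s))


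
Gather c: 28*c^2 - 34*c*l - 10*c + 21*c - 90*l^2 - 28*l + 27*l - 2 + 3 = 28*c^2 + c*(11 - 34*l) - 90*l^2 - l + 1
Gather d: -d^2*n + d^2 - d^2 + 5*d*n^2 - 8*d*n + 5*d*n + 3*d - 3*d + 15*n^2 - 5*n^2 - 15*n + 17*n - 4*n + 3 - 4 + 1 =-d^2*n + d*(5*n^2 - 3*n) + 10*n^2 - 2*n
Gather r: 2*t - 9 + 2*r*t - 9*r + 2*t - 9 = r*(2*t - 9) + 4*t - 18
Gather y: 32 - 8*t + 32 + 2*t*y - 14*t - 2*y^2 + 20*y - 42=-22*t - 2*y^2 + y*(2*t + 20) + 22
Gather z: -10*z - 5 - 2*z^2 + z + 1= -2*z^2 - 9*z - 4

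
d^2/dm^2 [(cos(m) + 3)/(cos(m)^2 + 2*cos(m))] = (8*(cos(m) + 1)^2*(cos(m) + 3)*sin(m)^2 - (cos(m) + 2)^2*cos(m)^3 + (cos(m) + 2)*(6*cos(m) + 9*cos(2*m) + 2*cos(3*m) - 1)*cos(m))/((cos(m) + 2)^3*cos(m)^3)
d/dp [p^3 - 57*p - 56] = 3*p^2 - 57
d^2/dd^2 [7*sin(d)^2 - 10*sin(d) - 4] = 10*sin(d) + 14*cos(2*d)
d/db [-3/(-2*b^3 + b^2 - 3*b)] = 3*(-6*b^2 + 2*b - 3)/(b^2*(2*b^2 - b + 3)^2)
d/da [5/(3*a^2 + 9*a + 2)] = 15*(-2*a - 3)/(3*a^2 + 9*a + 2)^2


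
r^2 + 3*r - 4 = (r - 1)*(r + 4)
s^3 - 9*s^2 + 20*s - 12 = (s - 6)*(s - 2)*(s - 1)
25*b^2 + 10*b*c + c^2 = (5*b + c)^2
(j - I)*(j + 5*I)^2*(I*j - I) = I*j^4 - 9*j^3 - I*j^3 + 9*j^2 - 15*I*j^2 - 25*j + 15*I*j + 25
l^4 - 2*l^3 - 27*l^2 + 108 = (l - 6)*(l - 2)*(l + 3)^2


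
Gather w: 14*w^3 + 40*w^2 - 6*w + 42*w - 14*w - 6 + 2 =14*w^3 + 40*w^2 + 22*w - 4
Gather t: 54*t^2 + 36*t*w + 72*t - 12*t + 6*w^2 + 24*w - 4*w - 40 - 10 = 54*t^2 + t*(36*w + 60) + 6*w^2 + 20*w - 50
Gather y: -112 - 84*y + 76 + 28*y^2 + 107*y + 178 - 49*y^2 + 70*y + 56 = -21*y^2 + 93*y + 198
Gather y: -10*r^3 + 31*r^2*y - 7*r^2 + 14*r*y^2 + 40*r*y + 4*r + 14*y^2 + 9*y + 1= -10*r^3 - 7*r^2 + 4*r + y^2*(14*r + 14) + y*(31*r^2 + 40*r + 9) + 1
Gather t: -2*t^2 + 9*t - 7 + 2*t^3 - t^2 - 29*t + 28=2*t^3 - 3*t^2 - 20*t + 21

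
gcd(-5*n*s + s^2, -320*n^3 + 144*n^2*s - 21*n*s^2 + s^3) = -5*n + s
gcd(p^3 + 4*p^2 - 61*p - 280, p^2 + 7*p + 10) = p + 5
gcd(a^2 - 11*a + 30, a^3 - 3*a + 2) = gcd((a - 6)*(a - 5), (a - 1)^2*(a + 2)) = 1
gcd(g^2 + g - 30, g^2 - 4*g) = 1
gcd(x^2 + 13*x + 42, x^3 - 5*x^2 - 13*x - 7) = 1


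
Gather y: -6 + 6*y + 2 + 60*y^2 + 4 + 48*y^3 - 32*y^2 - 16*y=48*y^3 + 28*y^2 - 10*y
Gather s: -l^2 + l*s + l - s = -l^2 + l + s*(l - 1)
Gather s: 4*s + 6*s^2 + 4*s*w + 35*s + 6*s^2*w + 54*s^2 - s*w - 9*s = s^2*(6*w + 60) + s*(3*w + 30)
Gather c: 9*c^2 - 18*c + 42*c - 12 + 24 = 9*c^2 + 24*c + 12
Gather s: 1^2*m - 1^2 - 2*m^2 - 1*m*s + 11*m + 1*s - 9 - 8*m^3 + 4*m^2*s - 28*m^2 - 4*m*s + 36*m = -8*m^3 - 30*m^2 + 48*m + s*(4*m^2 - 5*m + 1) - 10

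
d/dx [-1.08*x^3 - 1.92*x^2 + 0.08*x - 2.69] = -3.24*x^2 - 3.84*x + 0.08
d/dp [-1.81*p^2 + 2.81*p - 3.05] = 2.81 - 3.62*p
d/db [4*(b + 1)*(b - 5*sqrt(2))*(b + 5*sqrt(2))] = 12*b^2 + 8*b - 200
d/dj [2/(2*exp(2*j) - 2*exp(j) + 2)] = (1 - 2*exp(j))*exp(j)/(exp(2*j) - exp(j) + 1)^2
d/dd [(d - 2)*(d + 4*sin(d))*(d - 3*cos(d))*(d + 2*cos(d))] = (2 - d)*(d + 4*sin(d))*(d - 3*cos(d))*(2*sin(d) - 1) + (d - 2)*(d + 4*sin(d))*(d + 2*cos(d))*(3*sin(d) + 1) + (d - 2)*(d - 3*cos(d))*(d + 2*cos(d))*(4*cos(d) + 1) + (d + 4*sin(d))*(d - 3*cos(d))*(d + 2*cos(d))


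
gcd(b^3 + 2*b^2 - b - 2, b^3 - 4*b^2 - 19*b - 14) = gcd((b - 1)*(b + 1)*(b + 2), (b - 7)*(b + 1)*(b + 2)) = b^2 + 3*b + 2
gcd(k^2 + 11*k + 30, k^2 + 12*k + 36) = k + 6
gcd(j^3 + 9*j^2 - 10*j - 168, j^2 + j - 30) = j + 6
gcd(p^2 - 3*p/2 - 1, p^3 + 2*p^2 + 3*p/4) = p + 1/2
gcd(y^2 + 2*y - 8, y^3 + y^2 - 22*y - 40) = y + 4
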